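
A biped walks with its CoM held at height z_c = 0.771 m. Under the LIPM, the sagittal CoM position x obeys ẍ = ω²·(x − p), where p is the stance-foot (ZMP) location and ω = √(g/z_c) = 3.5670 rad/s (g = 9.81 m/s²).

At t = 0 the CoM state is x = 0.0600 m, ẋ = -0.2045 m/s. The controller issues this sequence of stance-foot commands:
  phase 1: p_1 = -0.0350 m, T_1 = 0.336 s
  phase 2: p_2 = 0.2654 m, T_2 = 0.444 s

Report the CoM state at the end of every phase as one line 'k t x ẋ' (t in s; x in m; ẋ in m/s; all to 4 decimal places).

1 0.3360 0.0504 0.1408
2 0.7800 -0.1884 -1.4324

phase 1: p=-0.0350, T=0.336, ωT=1.198512, cosh=1.808411, sinh=1.506769; start (x,ẋ)=(0.060000, -0.204500) → end (x,ẋ)=(0.050414, 0.140771)
phase 2: p=0.2654, T=0.444, ωT=1.583748, cosh=2.539195, sinh=2.333991; start (x,ẋ)=(0.050414, 0.140771) → end (x,ẋ)=(-0.188380, -1.432384)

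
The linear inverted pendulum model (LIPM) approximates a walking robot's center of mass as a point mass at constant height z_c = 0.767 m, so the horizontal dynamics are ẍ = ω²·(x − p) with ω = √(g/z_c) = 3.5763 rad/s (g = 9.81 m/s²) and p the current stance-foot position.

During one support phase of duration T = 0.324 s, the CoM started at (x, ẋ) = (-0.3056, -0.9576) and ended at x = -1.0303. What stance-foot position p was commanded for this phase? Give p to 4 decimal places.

p = 0.1481

ωT = 3.5763·0.324 = 1.158721; cosh(ωT) = 1.749872, sinh(ωT) = 1.435985
x(T) = p + (x₀−p)·cosh(ωT) + (ẋ₀/ω)·sinh(ωT) ⇒ p·(1 − cosh) = x(T) − x₀·cosh − (ẋ₀/ω)·sinh
numerator   = -1.0303 − (-0.3056)·1.749872 − (-0.9576/3.5763)·1.435985 = -0.111036
denominator = 1 − 1.749872 = -0.749872
p = -0.111036 / -0.749872 = 0.1481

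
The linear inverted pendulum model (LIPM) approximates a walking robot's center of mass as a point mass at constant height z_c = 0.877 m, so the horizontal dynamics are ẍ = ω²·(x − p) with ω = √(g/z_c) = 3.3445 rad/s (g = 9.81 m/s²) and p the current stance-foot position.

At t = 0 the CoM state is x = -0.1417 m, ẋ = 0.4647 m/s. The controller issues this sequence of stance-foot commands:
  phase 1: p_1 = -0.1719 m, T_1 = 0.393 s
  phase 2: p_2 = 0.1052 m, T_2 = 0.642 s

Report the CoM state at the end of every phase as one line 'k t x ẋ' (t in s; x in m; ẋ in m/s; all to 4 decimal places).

phase 1: p=-0.1719, T=0.393, ωT=1.314388, cosh=1.995556, sinh=1.726918; start (x,ẋ)=(-0.141700, 0.464700) → end (x,ẋ)=(0.128312, 1.101760)
phase 2: p=0.1052, T=0.642, ωT=2.147169, cosh=4.338702, sinh=4.221887; start (x,ẋ)=(0.128312, 1.101760) → end (x,ẋ)=(1.596268, 5.106548)

1 0.3930 0.1283 1.1018
2 1.0350 1.5963 5.1065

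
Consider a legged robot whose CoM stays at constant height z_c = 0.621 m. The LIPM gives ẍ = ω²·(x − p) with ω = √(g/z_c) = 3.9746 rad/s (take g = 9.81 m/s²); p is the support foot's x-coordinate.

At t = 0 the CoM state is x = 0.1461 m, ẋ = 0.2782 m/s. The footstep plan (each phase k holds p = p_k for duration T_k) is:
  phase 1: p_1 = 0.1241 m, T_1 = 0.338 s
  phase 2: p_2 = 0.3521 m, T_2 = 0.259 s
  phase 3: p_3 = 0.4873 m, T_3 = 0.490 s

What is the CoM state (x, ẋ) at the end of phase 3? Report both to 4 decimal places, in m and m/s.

phase 1: p=0.1241, T=0.338, ωT=1.343415, cosh=2.046530, sinh=1.785577; start (x,ẋ)=(0.146100, 0.278200) → end (x,ẋ)=(0.294104, 0.725478)
phase 2: p=0.3521, T=0.259, ωT=1.029421, cosh=1.578330, sinh=1.221116; start (x,ẋ)=(0.294104, 0.725478) → end (x,ẋ)=(0.483452, 0.863563)
phase 3: p=0.4873, T=0.490, ωT=1.947554, cosh=3.577069, sinh=3.434447; start (x,ẋ)=(0.483452, 0.863563) → end (x,ẋ)=(1.219739, 3.036497)

x = 1.2197, ẋ = 3.0365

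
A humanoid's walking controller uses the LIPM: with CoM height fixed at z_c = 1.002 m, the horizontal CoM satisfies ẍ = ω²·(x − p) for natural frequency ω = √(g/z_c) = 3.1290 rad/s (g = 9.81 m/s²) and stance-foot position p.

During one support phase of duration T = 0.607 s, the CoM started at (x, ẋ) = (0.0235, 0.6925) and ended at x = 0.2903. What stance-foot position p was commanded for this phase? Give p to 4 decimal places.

ωT = 3.1290·0.607 = 1.899303; cosh(ωT) = 3.415454, sinh(ωT) = 3.265782
x(T) = p + (x₀−p)·cosh(ωT) + (ẋ₀/ω)·sinh(ωT) ⇒ p·(1 − cosh) = x(T) − x₀·cosh − (ẋ₀/ω)·sinh
numerator   = 0.2903 − (0.0235)·3.415454 − (0.6925/3.1290)·3.265782 = -0.512735
denominator = 1 − 3.415454 = -2.415454
p = -0.512735 / -2.415454 = 0.2123

p = 0.2123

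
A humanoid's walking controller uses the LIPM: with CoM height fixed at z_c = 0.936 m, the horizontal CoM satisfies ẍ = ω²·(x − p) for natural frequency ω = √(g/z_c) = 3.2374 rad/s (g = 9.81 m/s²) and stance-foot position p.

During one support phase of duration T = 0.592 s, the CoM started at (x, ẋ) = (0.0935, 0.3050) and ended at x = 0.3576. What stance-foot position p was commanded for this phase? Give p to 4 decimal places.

ωT = 3.2374·0.592 = 1.916541; cosh(ωT) = 3.472260, sinh(ωT) = 3.325145
x(T) = p + (x₀−p)·cosh(ωT) + (ẋ₀/ω)·sinh(ωT) ⇒ p·(1 − cosh) = x(T) − x₀·cosh − (ẋ₀/ω)·sinh
numerator   = 0.3576 − (0.0935)·3.472260 − (0.3050/3.2374)·3.325145 = -0.280323
denominator = 1 − 3.472260 = -2.472260
p = -0.280323 / -2.472260 = 0.1134

p = 0.1134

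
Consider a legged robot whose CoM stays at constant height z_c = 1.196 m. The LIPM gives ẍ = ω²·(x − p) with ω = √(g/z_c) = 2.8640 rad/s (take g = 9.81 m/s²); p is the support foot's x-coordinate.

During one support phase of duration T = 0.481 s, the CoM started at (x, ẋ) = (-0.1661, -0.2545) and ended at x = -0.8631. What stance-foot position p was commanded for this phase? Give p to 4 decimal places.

ωT = 2.8640·0.481 = 1.377584; cosh(ωT) = 2.108748, sinh(ωT) = 1.856561
x(T) = p + (x₀−p)·cosh(ωT) + (ẋ₀/ω)·sinh(ωT) ⇒ p·(1 − cosh) = x(T) − x₀·cosh − (ẋ₀/ω)·sinh
numerator   = -0.8631 − (-0.1661)·2.108748 − (-0.2545/2.8640)·1.856561 = -0.347860
denominator = 1 − 2.108748 = -1.108748
p = -0.347860 / -1.108748 = 0.3137

p = 0.3137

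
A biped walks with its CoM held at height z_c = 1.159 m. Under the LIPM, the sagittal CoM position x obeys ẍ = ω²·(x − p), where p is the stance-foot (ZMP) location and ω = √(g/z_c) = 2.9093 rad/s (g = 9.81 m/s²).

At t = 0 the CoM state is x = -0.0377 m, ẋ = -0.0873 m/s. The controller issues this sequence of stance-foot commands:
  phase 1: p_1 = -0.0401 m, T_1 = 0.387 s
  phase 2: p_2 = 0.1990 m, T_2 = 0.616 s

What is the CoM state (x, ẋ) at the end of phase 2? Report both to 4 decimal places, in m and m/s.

phase 1: p=-0.0401, T=0.387, ωT=1.125899, cosh=1.703674, sinh=1.379313; start (x,ẋ)=(-0.037700, -0.087300) → end (x,ẋ)=(-0.077401, -0.139100)
phase 2: p=0.1990, T=0.616, ωT=1.792129, cosh=3.084411, sinh=2.917806; start (x,ẋ)=(-0.077401, -0.139100) → end (x,ẋ)=(-0.793039, -2.775343)

x = -0.7930, ẋ = -2.7753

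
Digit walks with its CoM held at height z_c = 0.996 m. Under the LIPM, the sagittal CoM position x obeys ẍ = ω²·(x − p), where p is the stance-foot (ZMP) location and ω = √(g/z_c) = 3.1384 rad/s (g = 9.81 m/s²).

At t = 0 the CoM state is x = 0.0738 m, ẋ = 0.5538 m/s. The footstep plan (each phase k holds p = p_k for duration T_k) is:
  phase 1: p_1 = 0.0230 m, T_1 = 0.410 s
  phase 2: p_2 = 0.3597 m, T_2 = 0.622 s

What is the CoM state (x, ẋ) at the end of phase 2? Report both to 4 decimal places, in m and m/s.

x = 2.0456, ẋ = 5.4564

phase 1: p=0.0230, T=0.410, ωT=1.286744, cosh=1.948573, sinh=1.672404; start (x,ẋ)=(0.073800, 0.553800) → end (x,ẋ)=(0.417099, 1.345752)
phase 2: p=0.3597, T=0.622, ωT=1.952085, cosh=3.592667, sinh=3.450689; start (x,ẋ)=(0.417099, 1.345752) → end (x,ẋ)=(2.045578, 5.456450)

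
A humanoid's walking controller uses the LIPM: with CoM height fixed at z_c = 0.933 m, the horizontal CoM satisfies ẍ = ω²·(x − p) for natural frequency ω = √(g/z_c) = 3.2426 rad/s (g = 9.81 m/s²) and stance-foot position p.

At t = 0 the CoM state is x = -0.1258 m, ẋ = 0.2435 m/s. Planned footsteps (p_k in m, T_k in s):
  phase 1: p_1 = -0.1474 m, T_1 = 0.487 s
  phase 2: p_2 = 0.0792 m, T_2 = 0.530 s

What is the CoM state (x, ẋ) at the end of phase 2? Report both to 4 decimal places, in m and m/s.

x = 0.7339, ẋ = 2.2611

phase 1: p=-0.1474, T=0.487, ωT=1.579146, cosh=2.528482, sinh=2.322331; start (x,ẋ)=(-0.125800, 0.243500) → end (x,ẋ)=(0.081608, 0.778342)
phase 2: p=0.0792, T=0.530, ωT=1.718578, cosh=2.877957, sinh=2.698636; start (x,ẋ)=(0.081608, 0.778342) → end (x,ẋ)=(0.733902, 2.261109)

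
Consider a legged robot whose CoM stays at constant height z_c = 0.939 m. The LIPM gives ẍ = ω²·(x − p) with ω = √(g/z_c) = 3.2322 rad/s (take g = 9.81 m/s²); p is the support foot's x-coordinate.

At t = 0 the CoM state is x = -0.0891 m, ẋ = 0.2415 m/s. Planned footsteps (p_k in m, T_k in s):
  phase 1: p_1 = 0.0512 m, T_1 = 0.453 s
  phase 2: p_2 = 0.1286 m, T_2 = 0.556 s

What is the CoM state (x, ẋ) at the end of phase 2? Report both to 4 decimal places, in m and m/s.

phase 1: p=0.0512, T=0.453, ωT=1.464187, cosh=2.277645, sinh=2.046379; start (x,ẋ)=(-0.089100, 0.241500) → end (x,ẋ)=(-0.115454, -0.377936)
phase 2: p=0.1286, T=0.556, ωT=1.797103, cosh=3.098963, sinh=2.933185; start (x,ẋ)=(-0.115454, -0.377936) → end (x,ẋ)=(-0.970689, -3.485003)

x = -0.9707, ẋ = -3.4850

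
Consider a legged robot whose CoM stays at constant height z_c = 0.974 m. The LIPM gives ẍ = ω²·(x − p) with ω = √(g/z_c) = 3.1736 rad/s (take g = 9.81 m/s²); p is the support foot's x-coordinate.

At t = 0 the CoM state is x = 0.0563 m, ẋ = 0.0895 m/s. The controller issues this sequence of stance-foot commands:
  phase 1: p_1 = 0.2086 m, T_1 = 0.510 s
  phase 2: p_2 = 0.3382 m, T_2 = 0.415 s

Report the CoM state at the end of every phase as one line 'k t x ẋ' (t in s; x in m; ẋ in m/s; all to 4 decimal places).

phase 1: p=0.2086, T=0.510, ωT=1.618536, cosh=2.621943, sinh=2.423755; start (x,ẋ)=(0.056300, 0.089500) → end (x,ẋ)=(-0.122369, -0.936832)
phase 2: p=0.3382, T=0.415, ωT=1.317044, cosh=2.000149, sinh=1.732223; start (x,ẋ)=(-0.122369, -0.936832) → end (x,ẋ)=(-1.094350, -4.405726)

1 0.5100 -0.1224 -0.9368
2 0.9250 -1.0944 -4.4057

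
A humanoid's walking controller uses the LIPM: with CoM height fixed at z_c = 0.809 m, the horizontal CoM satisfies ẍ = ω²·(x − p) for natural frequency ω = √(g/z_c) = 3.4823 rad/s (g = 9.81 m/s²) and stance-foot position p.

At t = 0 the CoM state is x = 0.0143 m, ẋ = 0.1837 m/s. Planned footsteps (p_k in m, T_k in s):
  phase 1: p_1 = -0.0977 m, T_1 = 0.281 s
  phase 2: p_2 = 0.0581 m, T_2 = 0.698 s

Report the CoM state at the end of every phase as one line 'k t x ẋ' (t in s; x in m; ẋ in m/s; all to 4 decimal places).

1 0.2810 0.1326 0.7244
2 0.9790 1.6579 5.6118

phase 1: p=-0.0977, T=0.281, ωT=0.978526, cosh=1.518199, sinh=1.142334; start (x,ẋ)=(0.014300, 0.183700) → end (x,ẋ)=(0.132599, 0.724423)
phase 2: p=0.0581, T=0.698, ωT=2.430645, cosh=5.727098, sinh=5.639118; start (x,ẋ)=(0.132599, 0.724423) → end (x,ẋ)=(1.657871, 5.611792)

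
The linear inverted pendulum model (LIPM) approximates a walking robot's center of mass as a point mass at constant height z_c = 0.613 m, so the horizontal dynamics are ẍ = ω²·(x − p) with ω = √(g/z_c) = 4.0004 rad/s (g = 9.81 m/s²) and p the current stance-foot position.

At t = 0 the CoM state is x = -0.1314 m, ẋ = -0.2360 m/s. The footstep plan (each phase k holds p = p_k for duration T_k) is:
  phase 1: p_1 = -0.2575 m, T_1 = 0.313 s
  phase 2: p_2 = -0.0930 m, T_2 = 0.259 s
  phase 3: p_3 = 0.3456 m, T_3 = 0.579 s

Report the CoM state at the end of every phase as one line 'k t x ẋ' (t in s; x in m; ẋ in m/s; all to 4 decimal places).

phase 1: p=-0.2575, T=0.313, ωT=1.252125, cosh=1.891833, sinh=1.605936; start (x,ẋ)=(-0.131400, -0.236000) → end (x,ẋ)=(-0.113681, 0.363643)
phase 2: p=-0.0930, T=0.259, ωT=1.036104, cosh=1.586525, sinh=1.231690; start (x,ẋ)=(-0.113681, 0.363643) → end (x,ẋ)=(-0.013848, 0.475029)
phase 3: p=0.3456, T=0.579, ωT=2.316232, cosh=5.118023, sinh=5.019378; start (x,ẋ)=(-0.013848, 0.475029) → end (x,ẋ)=(-0.898034, -4.786330)

1 0.3130 -0.1137 0.3636
2 0.5720 -0.0138 0.4750
3 1.1510 -0.8980 -4.7863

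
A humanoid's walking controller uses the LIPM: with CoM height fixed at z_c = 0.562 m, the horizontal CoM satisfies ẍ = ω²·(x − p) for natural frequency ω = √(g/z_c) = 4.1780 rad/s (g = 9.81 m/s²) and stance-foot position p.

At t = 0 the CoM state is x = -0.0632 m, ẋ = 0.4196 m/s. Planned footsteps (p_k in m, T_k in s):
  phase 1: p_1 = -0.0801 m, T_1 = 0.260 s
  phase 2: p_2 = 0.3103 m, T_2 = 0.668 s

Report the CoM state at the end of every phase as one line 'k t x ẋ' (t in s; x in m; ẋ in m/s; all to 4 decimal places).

phase 1: p=-0.0801, T=0.260, ωT=1.086280, cosh=1.650350, sinh=1.312880; start (x,ẋ)=(-0.063200, 0.419600) → end (x,ẋ)=(0.079645, 0.785187)
phase 2: p=0.3103, T=0.668, ωT=2.790904, cosh=8.178555, sinh=8.117189; start (x,ẋ)=(0.079645, 0.785187) → end (x,ẋ)=(-0.050635, -1.400665)

1 0.2600 0.0796 0.7852
2 0.9280 -0.0506 -1.4007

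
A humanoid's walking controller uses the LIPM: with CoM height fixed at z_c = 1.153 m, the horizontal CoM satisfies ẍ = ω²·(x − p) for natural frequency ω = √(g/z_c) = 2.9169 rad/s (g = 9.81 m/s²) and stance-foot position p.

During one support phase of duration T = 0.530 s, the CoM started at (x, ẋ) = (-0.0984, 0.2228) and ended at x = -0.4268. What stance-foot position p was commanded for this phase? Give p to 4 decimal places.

ωT = 2.9169·0.530 = 1.545957; cosh(ωT) = 2.452784, sinh(ωT) = 2.239676
x(T) = p + (x₀−p)·cosh(ωT) + (ẋ₀/ω)·sinh(ωT) ⇒ p·(1 − cosh) = x(T) − x₀·cosh − (ẋ₀/ω)·sinh
numerator   = -0.4268 − (-0.0984)·2.452784 − (0.2228/2.9169)·2.239676 = -0.356518
denominator = 1 − 2.452784 = -1.452784
p = -0.356518 / -1.452784 = 0.2454

p = 0.2454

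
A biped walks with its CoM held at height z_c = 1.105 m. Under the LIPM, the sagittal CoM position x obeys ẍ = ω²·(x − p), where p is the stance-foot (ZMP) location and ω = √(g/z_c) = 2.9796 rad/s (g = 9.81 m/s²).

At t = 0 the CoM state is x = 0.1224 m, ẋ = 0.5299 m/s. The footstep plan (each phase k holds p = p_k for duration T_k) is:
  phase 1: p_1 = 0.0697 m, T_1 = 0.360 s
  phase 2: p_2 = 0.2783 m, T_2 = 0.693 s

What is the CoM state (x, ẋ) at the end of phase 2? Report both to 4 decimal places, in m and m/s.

x = 2.0966, ẋ = 5.5130

phase 1: p=0.0697, T=0.360, ωT=1.072656, cosh=1.632616, sinh=1.290517; start (x,ẋ)=(0.122400, 0.529900) → end (x,ẋ)=(0.385248, 1.067767)
phase 2: p=0.2783, T=0.693, ωT=2.064863, cosh=4.005526, sinh=3.878690; start (x,ẋ)=(0.385248, 1.067767) → end (x,ẋ)=(2.096646, 5.512957)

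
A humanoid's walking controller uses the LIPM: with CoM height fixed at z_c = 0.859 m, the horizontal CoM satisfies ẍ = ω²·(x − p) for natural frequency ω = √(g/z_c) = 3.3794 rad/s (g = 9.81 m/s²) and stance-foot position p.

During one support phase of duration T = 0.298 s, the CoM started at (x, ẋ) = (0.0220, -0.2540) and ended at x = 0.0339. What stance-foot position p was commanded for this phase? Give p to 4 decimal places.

ωT = 3.3794·0.298 = 1.007061; cosh(ωT) = 1.551418, sinh(ωT) = 1.186127
x(T) = p + (x₀−p)·cosh(ωT) + (ẋ₀/ω)·sinh(ωT) ⇒ p·(1 − cosh) = x(T) − x₀·cosh − (ẋ₀/ω)·sinh
numerator   = 0.0339 − (0.0220)·1.551418 − (-0.2540/3.3794)·1.186127 = 0.088920
denominator = 1 − 1.551418 = -0.551418
p = 0.088920 / -0.551418 = -0.1613

p = -0.1613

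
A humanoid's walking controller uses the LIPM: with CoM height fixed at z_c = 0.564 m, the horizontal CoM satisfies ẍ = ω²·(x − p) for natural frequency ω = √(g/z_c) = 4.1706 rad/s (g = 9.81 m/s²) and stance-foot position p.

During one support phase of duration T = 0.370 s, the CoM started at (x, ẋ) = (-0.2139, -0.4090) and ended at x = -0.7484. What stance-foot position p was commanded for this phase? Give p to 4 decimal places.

p = 0.0042

ωT = 4.1706·0.370 = 1.543122; cosh(ωT) = 2.446444, sinh(ωT) = 2.232732
x(T) = p + (x₀−p)·cosh(ωT) + (ẋ₀/ω)·sinh(ωT) ⇒ p·(1 − cosh) = x(T) − x₀·cosh − (ẋ₀/ω)·sinh
numerator   = -0.7484 − (-0.2139)·2.446444 − (-0.4090/4.1706)·2.232732 = -0.006147
denominator = 1 − 2.446444 = -1.446444
p = -0.006147 / -1.446444 = 0.0042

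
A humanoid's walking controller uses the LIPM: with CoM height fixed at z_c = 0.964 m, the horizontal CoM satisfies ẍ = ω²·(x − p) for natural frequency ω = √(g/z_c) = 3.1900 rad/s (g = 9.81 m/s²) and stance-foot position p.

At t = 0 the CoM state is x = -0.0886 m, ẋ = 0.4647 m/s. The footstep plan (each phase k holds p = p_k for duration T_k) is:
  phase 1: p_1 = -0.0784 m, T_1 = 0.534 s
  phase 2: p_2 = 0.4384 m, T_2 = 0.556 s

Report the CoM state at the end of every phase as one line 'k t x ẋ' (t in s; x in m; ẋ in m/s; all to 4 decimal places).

1 0.5340 0.2795 1.2322
2 1.0900 1.0619 2.2842

phase 1: p=-0.0784, T=0.534, ωT=1.703460, cosh=2.837486, sinh=2.655434; start (x,ẋ)=(-0.088600, 0.464700) → end (x,ẋ)=(0.279485, 1.232177)
phase 2: p=0.4384, T=0.556, ωT=1.773640, cosh=3.030988, sinh=2.861274; start (x,ẋ)=(0.279485, 1.232177) → end (x,ẋ)=(1.061934, 2.284226)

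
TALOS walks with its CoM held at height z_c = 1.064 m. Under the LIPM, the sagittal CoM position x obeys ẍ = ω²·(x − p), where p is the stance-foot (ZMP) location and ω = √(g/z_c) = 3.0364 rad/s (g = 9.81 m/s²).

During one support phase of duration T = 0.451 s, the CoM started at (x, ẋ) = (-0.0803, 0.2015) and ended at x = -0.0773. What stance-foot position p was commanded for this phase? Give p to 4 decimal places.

p = 0.0286

ωT = 3.0364·0.451 = 1.369416; cosh(ωT) = 2.093655, sinh(ωT) = 1.839400
x(T) = p + (x₀−p)·cosh(ωT) + (ẋ₀/ω)·sinh(ωT) ⇒ p·(1 − cosh) = x(T) − x₀·cosh − (ẋ₀/ω)·sinh
numerator   = -0.0773 − (-0.0803)·2.093655 − (0.2015/3.0364)·1.839400 = -0.031245
denominator = 1 − 2.093655 = -1.093655
p = -0.031245 / -1.093655 = 0.0286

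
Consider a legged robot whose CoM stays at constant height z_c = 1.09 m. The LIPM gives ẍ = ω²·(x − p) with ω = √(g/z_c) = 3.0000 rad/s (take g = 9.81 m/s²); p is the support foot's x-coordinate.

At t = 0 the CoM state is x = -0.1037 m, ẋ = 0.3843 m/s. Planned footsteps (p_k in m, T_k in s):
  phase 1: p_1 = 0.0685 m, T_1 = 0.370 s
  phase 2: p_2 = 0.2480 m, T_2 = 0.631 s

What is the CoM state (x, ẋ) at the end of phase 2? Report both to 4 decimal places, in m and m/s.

x = -0.8131, ẋ = -3.0574

phase 1: p=0.0685, T=0.370, ωT=1.110000, cosh=1.681959, sinh=1.352400; start (x,ẋ)=(-0.103700, 0.384300) → end (x,ẋ)=(-0.047891, -0.052273)
phase 2: p=0.2480, T=0.631, ωT=1.893000, cosh=3.394938, sinh=3.244319; start (x,ẋ)=(-0.047891, -0.052273) → end (x,ẋ)=(-0.813061, -3.057356)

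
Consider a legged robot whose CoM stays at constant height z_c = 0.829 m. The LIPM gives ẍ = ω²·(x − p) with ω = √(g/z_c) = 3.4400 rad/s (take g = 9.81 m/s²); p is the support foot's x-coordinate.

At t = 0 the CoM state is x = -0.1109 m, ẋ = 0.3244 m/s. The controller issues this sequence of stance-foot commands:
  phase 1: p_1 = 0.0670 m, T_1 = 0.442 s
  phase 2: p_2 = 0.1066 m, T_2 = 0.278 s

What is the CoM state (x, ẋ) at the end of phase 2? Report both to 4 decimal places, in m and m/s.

phase 1: p=0.0670, T=0.442, ωT=1.520480, cosh=2.396514, sinh=2.177907; start (x,ẋ)=(-0.110900, 0.324400) → end (x,ẋ)=(-0.153958, -0.555398)
phase 2: p=0.1066, T=0.278, ωT=0.956320, cosh=1.493204, sinh=1.108899; start (x,ẋ)=(-0.153958, -0.555398) → end (x,ẋ)=(-0.461501, -1.823250)

x = -0.4615, ẋ = -1.8233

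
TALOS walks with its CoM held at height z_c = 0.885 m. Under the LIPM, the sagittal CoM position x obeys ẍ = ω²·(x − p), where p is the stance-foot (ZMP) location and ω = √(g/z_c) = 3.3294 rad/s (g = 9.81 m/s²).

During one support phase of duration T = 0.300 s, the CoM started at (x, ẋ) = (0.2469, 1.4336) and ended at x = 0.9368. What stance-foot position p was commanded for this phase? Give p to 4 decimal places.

p = -0.0940

ωT = 3.3294·0.300 = 0.998820; cosh(ωT) = 1.541695, sinh(ωT) = 1.173381
x(T) = p + (x₀−p)·cosh(ωT) + (ẋ₀/ω)·sinh(ωT) ⇒ p·(1 − cosh) = x(T) − x₀·cosh − (ẋ₀/ω)·sinh
numerator   = 0.9368 − (0.2469)·1.541695 − (1.4336/3.3294)·1.173381 = 0.050912
denominator = 1 − 1.541695 = -0.541695
p = 0.050912 / -0.541695 = -0.0940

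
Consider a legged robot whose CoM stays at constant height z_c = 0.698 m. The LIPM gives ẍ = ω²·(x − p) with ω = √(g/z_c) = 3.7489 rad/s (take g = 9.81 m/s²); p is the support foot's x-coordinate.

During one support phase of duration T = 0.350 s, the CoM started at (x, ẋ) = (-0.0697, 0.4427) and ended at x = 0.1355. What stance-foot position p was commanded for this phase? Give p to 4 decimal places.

ωT = 3.7489·0.350 = 1.312115; cosh(ωT) = 1.991635, sinh(ωT) = 1.722385
x(T) = p + (x₀−p)·cosh(ωT) + (ẋ₀/ω)·sinh(ωT) ⇒ p·(1 − cosh) = x(T) − x₀·cosh − (ẋ₀/ω)·sinh
numerator   = 0.1355 − (-0.0697)·1.991635 − (0.4427/3.7489)·1.722385 = 0.070924
denominator = 1 − 1.991635 = -0.991635
p = 0.070924 / -0.991635 = -0.0715

p = -0.0715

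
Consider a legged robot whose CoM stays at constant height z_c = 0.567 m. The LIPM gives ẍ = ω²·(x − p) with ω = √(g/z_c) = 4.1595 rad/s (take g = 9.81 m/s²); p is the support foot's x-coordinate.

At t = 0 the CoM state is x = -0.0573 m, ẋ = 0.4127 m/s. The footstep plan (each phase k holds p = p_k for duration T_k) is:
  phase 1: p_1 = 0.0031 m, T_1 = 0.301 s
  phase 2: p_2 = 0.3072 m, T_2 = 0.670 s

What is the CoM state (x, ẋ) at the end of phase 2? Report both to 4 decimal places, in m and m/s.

x = -1.0696, ẋ = -5.6373

phase 1: p=0.0031, T=0.301, ωT=1.252009, cosh=1.891647, sinh=1.605717; start (x,ẋ)=(-0.057300, 0.412700) → end (x,ẋ)=(0.048162, 0.377272)
phase 2: p=0.3072, T=0.670, ωT=2.786865, cosh=8.145836, sinh=8.084222; start (x,ẋ)=(0.048162, 0.377272) → end (x,ẋ)=(-1.069634, -5.637310)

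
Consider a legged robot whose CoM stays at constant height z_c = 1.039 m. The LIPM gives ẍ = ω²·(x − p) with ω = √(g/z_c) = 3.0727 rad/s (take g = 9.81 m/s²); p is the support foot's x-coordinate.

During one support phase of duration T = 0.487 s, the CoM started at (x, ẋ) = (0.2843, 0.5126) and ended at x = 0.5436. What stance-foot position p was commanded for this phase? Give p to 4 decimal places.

p = 0.3546

ωT = 3.0727·0.487 = 1.496405; cosh(ωT) = 2.344770, sinh(ωT) = 2.120836
x(T) = p + (x₀−p)·cosh(ωT) + (ẋ₀/ω)·sinh(ωT) ⇒ p·(1 − cosh) = x(T) − x₀·cosh − (ẋ₀/ω)·sinh
numerator   = 0.5436 − (0.2843)·2.344770 − (0.5126/3.0727)·2.120836 = -0.476824
denominator = 1 − 2.344770 = -1.344770
p = -0.476824 / -1.344770 = 0.3546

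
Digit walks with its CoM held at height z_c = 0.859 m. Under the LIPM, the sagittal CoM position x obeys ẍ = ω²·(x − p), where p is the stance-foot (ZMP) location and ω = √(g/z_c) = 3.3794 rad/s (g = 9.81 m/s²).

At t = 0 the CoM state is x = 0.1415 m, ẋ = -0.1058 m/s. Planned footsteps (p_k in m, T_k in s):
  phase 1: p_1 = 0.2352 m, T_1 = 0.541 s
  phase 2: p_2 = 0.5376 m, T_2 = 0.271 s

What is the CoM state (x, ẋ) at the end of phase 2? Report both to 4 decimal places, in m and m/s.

x = -0.8747, ẋ = -4.3501

phase 1: p=0.2352, T=0.541, ωT=1.828255, cosh=3.191857, sinh=3.031163; start (x,ẋ)=(0.141500, -0.105800) → end (x,ẋ)=(-0.158775, -1.297516)
phase 2: p=0.5376, T=0.271, ωT=0.915817, cosh=1.449503, sinh=1.049314; start (x,ẋ)=(-0.158775, -1.297516) → end (x,ẋ)=(-0.874680, -4.350133)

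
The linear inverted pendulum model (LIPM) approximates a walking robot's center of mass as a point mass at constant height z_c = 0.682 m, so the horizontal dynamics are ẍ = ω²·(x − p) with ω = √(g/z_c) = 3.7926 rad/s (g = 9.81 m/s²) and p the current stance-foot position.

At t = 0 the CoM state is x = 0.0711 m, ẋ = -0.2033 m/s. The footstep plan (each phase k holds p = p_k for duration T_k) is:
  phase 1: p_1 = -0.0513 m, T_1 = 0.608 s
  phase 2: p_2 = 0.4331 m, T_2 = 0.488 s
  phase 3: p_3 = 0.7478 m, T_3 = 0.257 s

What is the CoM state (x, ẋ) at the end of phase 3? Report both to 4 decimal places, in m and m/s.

x = 1.9937, ẋ = 5.2806

phase 1: p=-0.0513, T=0.608, ωT=2.305901, cosh=5.066441, sinh=4.966772; start (x,ẋ)=(0.071100, -0.203300) → end (x,ẋ)=(0.302592, 1.275639)
phase 2: p=0.4331, T=0.488, ωT=1.850789, cosh=3.260976, sinh=3.103862; start (x,ẋ)=(0.302592, 1.275639) → end (x,ẋ)=(1.051497, 2.623520)
phase 3: p=0.7478, T=0.257, ωT=0.974698, cosh=1.513837, sinh=1.136531; start (x,ẋ)=(1.051497, 2.623520) → end (x,ẋ)=(1.993740, 5.280640)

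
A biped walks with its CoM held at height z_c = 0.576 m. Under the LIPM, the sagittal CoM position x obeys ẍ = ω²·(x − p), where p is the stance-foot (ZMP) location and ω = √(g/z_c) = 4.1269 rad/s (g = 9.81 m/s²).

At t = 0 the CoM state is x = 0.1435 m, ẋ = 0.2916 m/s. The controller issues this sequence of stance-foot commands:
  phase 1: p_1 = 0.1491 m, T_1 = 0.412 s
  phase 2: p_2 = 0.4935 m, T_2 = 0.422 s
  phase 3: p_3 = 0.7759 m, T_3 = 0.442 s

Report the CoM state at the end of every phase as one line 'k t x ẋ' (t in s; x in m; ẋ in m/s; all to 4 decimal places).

1 0.4120 0.3202 0.7638
2 0.8340 0.4958 0.2688
3 1.2760 0.0821 -2.6333

phase 1: p=0.1491, T=0.412, ωT=1.700283, cosh=2.829064, sinh=2.646432; start (x,ẋ)=(0.143500, 0.291600) → end (x,ẋ)=(0.320250, 0.763794)
phase 2: p=0.4935, T=0.422, ωT=1.741552, cosh=2.940720, sinh=2.765472; start (x,ẋ)=(0.320250, 0.763794) → end (x,ẋ)=(0.495845, 0.268831)
phase 3: p=0.7759, T=0.442, ωT=1.824090, cosh=3.179258, sinh=3.017894; start (x,ẋ)=(0.495845, 0.268831) → end (x,ẋ)=(0.082121, -2.633278)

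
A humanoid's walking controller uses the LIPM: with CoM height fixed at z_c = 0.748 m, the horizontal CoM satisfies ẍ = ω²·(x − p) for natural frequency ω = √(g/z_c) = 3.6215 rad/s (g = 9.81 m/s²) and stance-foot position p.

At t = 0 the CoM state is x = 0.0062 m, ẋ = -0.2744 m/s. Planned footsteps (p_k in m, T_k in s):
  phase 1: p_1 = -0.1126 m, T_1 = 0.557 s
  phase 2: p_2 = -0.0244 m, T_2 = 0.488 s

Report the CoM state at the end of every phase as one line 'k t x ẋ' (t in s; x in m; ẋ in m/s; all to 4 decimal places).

1 0.5570 0.0621 0.5388
2 1.0450 0.6590 2.5135

phase 1: p=-0.1126, T=0.557, ωT=2.017176, cosh=3.825047, sinh=3.692016; start (x,ẋ)=(0.006200, -0.274400) → end (x,ẋ)=(0.062073, 0.538839)
phase 2: p=-0.0244, T=0.488, ωT=1.767292, cosh=3.012886, sinh=2.842091; start (x,ẋ)=(0.062073, 0.538839) → end (x,ẋ)=(0.659003, 2.513490)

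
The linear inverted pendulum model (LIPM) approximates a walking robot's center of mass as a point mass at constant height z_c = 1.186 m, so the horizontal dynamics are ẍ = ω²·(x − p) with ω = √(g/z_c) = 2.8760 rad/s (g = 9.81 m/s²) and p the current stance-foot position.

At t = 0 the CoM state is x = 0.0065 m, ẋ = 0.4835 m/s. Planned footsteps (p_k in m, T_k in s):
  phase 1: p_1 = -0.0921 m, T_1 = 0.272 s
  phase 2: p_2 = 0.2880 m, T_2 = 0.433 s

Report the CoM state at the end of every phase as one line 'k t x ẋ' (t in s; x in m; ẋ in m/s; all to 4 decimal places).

1 0.2720 0.1836 0.8843
2 0.7050 0.5814 1.1849

phase 1: p=-0.0921, T=0.272, ωT=0.782272, cosh=1.321900, sinh=0.864534; start (x,ẋ)=(0.006500, 0.483500) → end (x,ẋ)=(0.183581, 0.884298)
phase 2: p=0.2880, T=0.433, ωT=1.245308, cosh=1.880928, sinh=1.593076; start (x,ẋ)=(0.183581, 0.884298) → end (x,ẋ)=(0.581426, 1.184885)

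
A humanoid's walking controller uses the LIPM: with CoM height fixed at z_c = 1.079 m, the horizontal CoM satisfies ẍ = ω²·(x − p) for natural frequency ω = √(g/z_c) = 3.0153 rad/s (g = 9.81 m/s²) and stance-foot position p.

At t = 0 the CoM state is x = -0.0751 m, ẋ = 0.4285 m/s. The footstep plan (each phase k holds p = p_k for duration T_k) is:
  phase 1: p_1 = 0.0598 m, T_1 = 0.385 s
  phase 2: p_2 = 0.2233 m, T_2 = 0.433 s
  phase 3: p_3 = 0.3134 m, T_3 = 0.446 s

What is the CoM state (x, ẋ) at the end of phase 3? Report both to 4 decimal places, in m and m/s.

x = -0.8747, ẋ = -3.4584

phase 1: p=0.0598, T=0.385, ωT=1.160891, cosh=1.752991, sinh=1.439784; start (x,ẋ)=(-0.075100, 0.428500) → end (x,ẋ)=(0.027927, 0.165504)
phase 2: p=0.2233, T=0.433, ωT=1.305625, cosh=1.980499, sinh=1.709496; start (x,ẋ)=(0.027927, 0.165504) → end (x,ẋ)=(-0.069804, -0.679296)
phase 3: p=0.3134, T=0.446, ωT=1.344824, cosh=2.049048, sinh=1.788462; start (x,ẋ)=(-0.069804, -0.679296) → end (x,ẋ)=(-0.874714, -3.458436)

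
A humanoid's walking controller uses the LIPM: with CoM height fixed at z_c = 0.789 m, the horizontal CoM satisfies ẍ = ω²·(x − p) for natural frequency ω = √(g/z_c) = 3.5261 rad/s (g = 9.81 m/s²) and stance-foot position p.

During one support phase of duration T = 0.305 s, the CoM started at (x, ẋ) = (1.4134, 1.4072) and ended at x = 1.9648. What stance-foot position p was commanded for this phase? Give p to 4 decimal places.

p = 1.3591

ωT = 3.5261·0.305 = 1.075460; cosh(ωT) = 1.636242, sinh(ωT) = 1.295101
x(T) = p + (x₀−p)·cosh(ωT) + (ẋ₀/ω)·sinh(ωT) ⇒ p·(1 − cosh) = x(T) − x₀·cosh − (ẋ₀/ω)·sinh
numerator   = 1.9648 − (1.4134)·1.636242 − (1.4072/3.5261)·1.295101 = -0.864714
denominator = 1 − 1.636242 = -0.636242
p = -0.864714 / -0.636242 = 1.3591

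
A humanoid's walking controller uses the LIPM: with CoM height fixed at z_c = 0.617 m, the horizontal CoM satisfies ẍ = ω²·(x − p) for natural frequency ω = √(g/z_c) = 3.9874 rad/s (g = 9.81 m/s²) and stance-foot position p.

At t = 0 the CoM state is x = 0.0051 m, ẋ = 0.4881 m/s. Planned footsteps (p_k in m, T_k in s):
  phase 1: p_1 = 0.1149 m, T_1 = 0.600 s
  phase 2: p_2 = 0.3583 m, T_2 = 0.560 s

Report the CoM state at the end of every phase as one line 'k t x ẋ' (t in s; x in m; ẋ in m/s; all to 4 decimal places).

phase 1: p=0.1149, T=0.600, ωT=2.392440, cosh=5.515781, sinh=5.424375; start (x,ẋ)=(0.005100, 0.488100) → end (x,ẋ)=(0.173268, 0.317372)
phase 2: p=0.3583, T=0.560, ωT=2.232944, cosh=4.717249, sinh=4.610036; start (x,ẋ)=(0.173268, 0.317372) → end (x,ẋ)=(-0.147611, -1.904144)

1 0.6000 0.1733 0.3174
2 1.1600 -0.1476 -1.9041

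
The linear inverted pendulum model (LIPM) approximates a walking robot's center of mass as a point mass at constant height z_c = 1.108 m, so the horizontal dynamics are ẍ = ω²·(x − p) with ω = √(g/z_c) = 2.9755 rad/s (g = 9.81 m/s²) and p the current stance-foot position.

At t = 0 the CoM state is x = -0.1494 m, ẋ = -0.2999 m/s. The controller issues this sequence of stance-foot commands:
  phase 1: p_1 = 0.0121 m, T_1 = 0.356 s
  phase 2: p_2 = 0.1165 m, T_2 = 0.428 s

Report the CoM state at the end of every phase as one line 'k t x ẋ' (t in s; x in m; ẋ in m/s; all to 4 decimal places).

phase 1: p=0.0121, T=0.356, ωT=1.059278, cosh=1.615497, sinh=1.268791; start (x,ẋ)=(-0.149400, -0.299900) → end (x,ẋ)=(-0.376684, -1.094196)
phase 2: p=0.1165, T=0.428, ωT=1.273514, cosh=1.926617, sinh=1.646770; start (x,ẋ)=(-0.376684, -1.094196) → end (x,ẋ)=(-1.439252, -4.524681)

1 0.3560 -0.3767 -1.0942
2 0.7840 -1.4393 -4.5247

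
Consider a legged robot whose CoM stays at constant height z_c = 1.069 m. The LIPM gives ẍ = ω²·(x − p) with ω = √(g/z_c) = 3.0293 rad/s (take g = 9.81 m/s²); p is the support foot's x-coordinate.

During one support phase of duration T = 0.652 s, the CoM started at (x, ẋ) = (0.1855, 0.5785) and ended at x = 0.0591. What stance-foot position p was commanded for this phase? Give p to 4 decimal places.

p = 0.4853

ωT = 3.0293·0.652 = 1.975104; cosh(ωT) = 3.673057, sinh(ωT) = 3.534310
x(T) = p + (x₀−p)·cosh(ωT) + (ẋ₀/ω)·sinh(ωT) ⇒ p·(1 − cosh) = x(T) − x₀·cosh − (ẋ₀/ω)·sinh
numerator   = 0.0591 − (0.1855)·3.673057 − (0.5785/3.0293)·3.534310 = -1.297193
denominator = 1 − 3.673057 = -2.673057
p = -1.297193 / -2.673057 = 0.4853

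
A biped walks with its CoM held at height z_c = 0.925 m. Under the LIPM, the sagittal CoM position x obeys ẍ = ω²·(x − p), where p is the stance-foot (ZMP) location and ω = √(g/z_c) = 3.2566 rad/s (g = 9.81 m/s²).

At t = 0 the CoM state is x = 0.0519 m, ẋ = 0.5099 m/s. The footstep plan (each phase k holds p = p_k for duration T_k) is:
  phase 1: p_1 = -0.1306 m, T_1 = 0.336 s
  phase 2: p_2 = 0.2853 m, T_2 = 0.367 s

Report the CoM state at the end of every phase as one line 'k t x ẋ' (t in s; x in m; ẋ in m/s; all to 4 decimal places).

phase 1: p=-0.1306, T=0.336, ωT=1.094218, cosh=1.660823, sinh=1.326022; start (x,ẋ)=(0.051900, 0.509900) → end (x,ẋ)=(0.380121, 1.634948)
phase 2: p=0.2853, T=0.367, ωT=1.195172, cosh=1.803389, sinh=1.500737; start (x,ẋ)=(0.380121, 1.634948) → end (x,ẋ)=(1.209732, 3.411867)

1 0.3360 0.3801 1.6349
2 0.7030 1.2097 3.4119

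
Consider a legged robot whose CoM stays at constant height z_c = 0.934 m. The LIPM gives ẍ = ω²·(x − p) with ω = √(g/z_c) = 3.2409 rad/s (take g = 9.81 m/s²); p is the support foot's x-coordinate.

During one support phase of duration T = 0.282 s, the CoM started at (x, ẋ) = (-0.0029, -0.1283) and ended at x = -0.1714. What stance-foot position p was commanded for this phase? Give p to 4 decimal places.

p = 0.2810

ωT = 3.2409·0.282 = 0.913934; cosh(ωT) = 1.447529, sinh(ωT) = 1.046585
x(T) = p + (x₀−p)·cosh(ωT) + (ẋ₀/ω)·sinh(ωT) ⇒ p·(1 − cosh) = x(T) − x₀·cosh − (ẋ₀/ω)·sinh
numerator   = -0.1714 − (-0.0029)·1.447529 − (-0.1283/3.2409)·1.046585 = -0.125770
denominator = 1 − 1.447529 = -0.447529
p = -0.125770 / -0.447529 = 0.2810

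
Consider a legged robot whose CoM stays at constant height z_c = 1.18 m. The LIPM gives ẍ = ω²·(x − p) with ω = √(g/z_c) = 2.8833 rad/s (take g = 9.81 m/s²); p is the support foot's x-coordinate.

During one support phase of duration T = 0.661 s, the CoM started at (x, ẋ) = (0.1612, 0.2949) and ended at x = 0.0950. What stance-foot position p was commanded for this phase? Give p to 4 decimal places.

ωT = 2.8833·0.661 = 1.905861; cosh(ωT) = 3.436946, sinh(ωT) = 3.288252
x(T) = p + (x₀−p)·cosh(ωT) + (ẋ₀/ω)·sinh(ωT) ⇒ p·(1 − cosh) = x(T) − x₀·cosh − (ẋ₀/ω)·sinh
numerator   = 0.0950 − (0.1612)·3.436946 − (0.2949/2.8833)·3.288252 = -0.795354
denominator = 1 − 3.436946 = -2.436946
p = -0.795354 / -2.436946 = 0.3264

p = 0.3264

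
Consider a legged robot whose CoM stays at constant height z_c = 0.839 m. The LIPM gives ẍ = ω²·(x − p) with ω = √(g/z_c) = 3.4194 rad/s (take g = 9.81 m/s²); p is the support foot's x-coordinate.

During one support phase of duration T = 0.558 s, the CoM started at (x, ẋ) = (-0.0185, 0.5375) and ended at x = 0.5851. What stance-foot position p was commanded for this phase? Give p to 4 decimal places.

p = -0.0535

ωT = 3.4194·0.558 = 1.908025; cosh(ωT) = 3.444070, sinh(ωT) = 3.295696
x(T) = p + (x₀−p)·cosh(ωT) + (ẋ₀/ω)·sinh(ωT) ⇒ p·(1 − cosh) = x(T) − x₀·cosh − (ẋ₀/ω)·sinh
numerator   = 0.5851 − (-0.0185)·3.444070 − (0.5375/3.4194)·3.295696 = 0.130760
denominator = 1 − 3.444070 = -2.444070
p = 0.130760 / -2.444070 = -0.0535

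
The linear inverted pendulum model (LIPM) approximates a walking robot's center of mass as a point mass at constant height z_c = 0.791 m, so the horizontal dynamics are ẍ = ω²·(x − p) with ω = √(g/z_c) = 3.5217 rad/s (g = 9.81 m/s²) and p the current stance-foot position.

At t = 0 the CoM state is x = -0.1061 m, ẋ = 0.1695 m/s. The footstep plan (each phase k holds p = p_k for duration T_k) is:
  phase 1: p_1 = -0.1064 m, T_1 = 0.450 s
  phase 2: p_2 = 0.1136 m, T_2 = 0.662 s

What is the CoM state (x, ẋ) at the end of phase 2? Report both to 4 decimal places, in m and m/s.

phase 1: p=-0.1064, T=0.450, ωT=1.584765, cosh=2.541570, sinh=2.336574; start (x,ẋ)=(-0.106100, 0.169500) → end (x,ẋ)=(0.006822, 0.433265)
phase 2: p=0.1136, T=0.662, ωT=2.331365, cosh=5.194574, sinh=5.097411; start (x,ẋ)=(0.006822, 0.433265) → end (x,ẋ)=(0.186055, 0.333799)

x = 0.1861, ẋ = 0.3338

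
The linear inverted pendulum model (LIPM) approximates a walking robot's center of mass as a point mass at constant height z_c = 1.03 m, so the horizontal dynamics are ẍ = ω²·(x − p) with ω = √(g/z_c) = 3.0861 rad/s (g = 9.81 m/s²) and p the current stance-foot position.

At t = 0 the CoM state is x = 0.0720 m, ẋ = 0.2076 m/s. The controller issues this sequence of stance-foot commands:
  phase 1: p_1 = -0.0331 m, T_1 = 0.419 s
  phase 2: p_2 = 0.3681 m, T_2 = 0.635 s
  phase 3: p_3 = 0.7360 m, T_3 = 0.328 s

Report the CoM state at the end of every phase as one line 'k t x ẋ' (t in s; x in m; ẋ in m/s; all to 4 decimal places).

phase 1: p=-0.0331, T=0.419, ωT=1.293076, cosh=1.959202, sinh=1.684776; start (x,ẋ)=(0.072000, 0.207600) → end (x,ẋ)=(0.286146, 0.953186)
phase 2: p=0.3681, T=0.635, ωT=1.959674, cosh=3.618957, sinh=3.478053; start (x,ẋ)=(0.286146, 0.953186) → end (x,ẋ)=(1.145758, 2.569875)
phase 3: p=0.7360, T=0.328, ωT=1.012241, cosh=1.557582, sinh=1.194178; start (x,ẋ)=(1.145758, 2.569875) → end (x,ẋ)=(2.368654, 5.512893)

1 0.4190 0.2861 0.9532
2 1.0540 1.1458 2.5699
3 1.3820 2.3687 5.5129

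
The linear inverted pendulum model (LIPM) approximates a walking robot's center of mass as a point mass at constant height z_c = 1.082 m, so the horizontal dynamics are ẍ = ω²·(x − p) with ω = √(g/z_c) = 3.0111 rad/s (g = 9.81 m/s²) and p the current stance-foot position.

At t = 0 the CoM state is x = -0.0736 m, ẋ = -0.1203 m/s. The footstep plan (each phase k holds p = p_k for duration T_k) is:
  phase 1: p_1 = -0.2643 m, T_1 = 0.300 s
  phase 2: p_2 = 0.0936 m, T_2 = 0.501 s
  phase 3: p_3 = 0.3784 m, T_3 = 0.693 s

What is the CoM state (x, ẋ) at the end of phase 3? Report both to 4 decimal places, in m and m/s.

phase 1: p=-0.2643, T=0.300, ωT=0.903330, cosh=1.436513, sinh=1.031295; start (x,ẋ)=(-0.073600, -0.120300) → end (x,ẋ)=(-0.031560, 0.419374)
phase 2: p=0.0936, T=0.501, ωT=1.508561, cosh=2.370725, sinh=2.149497; start (x,ẋ)=(-0.031560, 0.419374) → end (x,ẋ)=(0.096255, 0.184145)
phase 3: p=0.3784, T=0.693, ωT=2.086692, cosh=4.091157, sinh=3.967060; start (x,ẋ)=(0.096255, 0.184145) → end (x,ẋ)=(-0.533294, -2.616921)

x = -0.5333, ẋ = -2.6169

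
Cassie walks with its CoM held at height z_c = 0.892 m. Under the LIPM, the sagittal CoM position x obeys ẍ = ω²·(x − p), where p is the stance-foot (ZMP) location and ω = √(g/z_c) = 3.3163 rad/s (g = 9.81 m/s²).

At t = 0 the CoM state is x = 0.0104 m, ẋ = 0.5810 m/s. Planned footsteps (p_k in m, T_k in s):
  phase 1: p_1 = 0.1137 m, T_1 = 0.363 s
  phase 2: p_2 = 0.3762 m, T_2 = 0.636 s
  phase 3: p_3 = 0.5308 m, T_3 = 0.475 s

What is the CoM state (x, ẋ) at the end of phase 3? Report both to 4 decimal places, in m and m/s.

x = -0.3187, ẋ = -2.6824

phase 1: p=0.1137, T=0.363, ωT=1.203817, cosh=1.816430, sinh=1.516383; start (x,ẋ)=(0.010400, 0.581000) → end (x,ẋ)=(0.191726, 0.535873)
phase 2: p=0.3762, T=0.636, ωT=2.109167, cosh=4.181355, sinh=4.060016; start (x,ẋ)=(0.191726, 0.535873) → end (x,ẋ)=(0.260896, -0.243127)
phase 3: p=0.5308, T=0.475, ωT=1.575242, cosh=2.519435, sinh=2.312478; start (x,ẋ)=(0.260896, -0.243127) → end (x,ẋ)=(-0.318739, -2.682399)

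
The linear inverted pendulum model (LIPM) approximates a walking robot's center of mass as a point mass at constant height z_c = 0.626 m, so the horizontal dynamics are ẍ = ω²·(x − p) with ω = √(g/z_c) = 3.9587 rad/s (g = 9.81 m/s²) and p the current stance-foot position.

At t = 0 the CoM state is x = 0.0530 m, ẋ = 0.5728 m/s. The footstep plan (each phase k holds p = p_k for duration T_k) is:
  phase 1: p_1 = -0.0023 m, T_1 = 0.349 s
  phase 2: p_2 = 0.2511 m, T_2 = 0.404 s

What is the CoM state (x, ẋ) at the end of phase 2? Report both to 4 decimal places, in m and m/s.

x = 1.5666, ẋ = 5.4283

phase 1: p=-0.0023, T=0.349, ωT=1.381586, cosh=2.116196, sinh=1.865016; start (x,ẋ)=(0.053000, 0.572800) → end (x,ẋ)=(0.384582, 1.620439)
phase 2: p=0.2511, T=0.404, ωT=1.599315, cosh=2.575837, sinh=2.373802; start (x,ẋ)=(0.384582, 1.620439) → end (x,ẋ)=(1.566612, 5.428343)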